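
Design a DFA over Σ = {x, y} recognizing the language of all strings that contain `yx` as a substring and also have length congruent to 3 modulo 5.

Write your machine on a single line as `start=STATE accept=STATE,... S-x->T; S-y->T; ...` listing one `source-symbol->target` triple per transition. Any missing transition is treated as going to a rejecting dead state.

start=A; accept=I; A-x->B; A-y->C; B-x->D; B-y->E; C-x->F; C-y->E; D-x->G; D-y->H; E-x->I; E-y->H; F-x->I; F-y->I; G-x->J; G-y->K; H-x->L; H-y->K; I-x->L; I-y->L; J-x->A; J-y->M; K-x->N; K-y->M; L-x->N; L-y->N; M-x->O; M-y->C; N-x->O; N-y->O; O-x->F; O-y->F

Run two small machines in parallel and take their product. One (3 states) tracks whether and how much of `yx` has been seen; the other (5 states) tracks the input length modulo 5. Each combined state is a pair, one component from each; accept when both components accept.
A 15-state machine:
       x  y 
>  A   B  C 
   B   D  E 
   C   F  E 
   D   G  H 
   E   I  H 
   F   I  I 
   G   J  K 
   H   L  K 
 * I   L  L 
   J   A  M 
   K   N  M 
   L   N  N 
   M   O  C 
   N   O  O 
   O   F  F 
(> = start, * = accepting)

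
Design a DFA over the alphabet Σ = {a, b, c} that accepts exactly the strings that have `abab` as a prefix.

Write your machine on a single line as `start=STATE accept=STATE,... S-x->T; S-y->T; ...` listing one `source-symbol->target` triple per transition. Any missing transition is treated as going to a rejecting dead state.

Check the first 4 symbols one by one: q0 through q3 record how many have matched `abab` so far; any wrong symbol goes to the dead state q5. After all 4 match we enter the accepting sink q4.
6 states suffice.
        a   b   c  
>  q0   q1  q5  q5 
   q1   q5  q2  q5 
   q2   q3  q5  q5 
   q3   q5  q4  q5 
 * q4   q4  q4  q4 
   q5   q5  q5  q5 
(> = start, * = accepting)

start=q0; accept=q4; q0-a->q1; q0-b->q5; q0-c->q5; q1-a->q5; q1-b->q2; q1-c->q5; q2-a->q3; q2-b->q5; q2-c->q5; q3-a->q5; q3-b->q4; q3-c->q5; q4-a->q4; q4-b->q4; q4-c->q4; q5-a->q5; q5-b->q5; q5-c->q5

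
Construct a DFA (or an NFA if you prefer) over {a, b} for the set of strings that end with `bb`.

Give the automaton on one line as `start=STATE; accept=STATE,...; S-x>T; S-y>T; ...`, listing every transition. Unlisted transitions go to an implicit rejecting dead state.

Let each state record the length of the longest suffix of the input read so far that is also a prefix of `bb`. q1 means the last symbol is `b`; q2 means the last 2 symbols are `bb`. Accept only at q2, where the string currently ends in `bb`.
3 states suffice.
        a   b  
>  q0   q0  q1 
   q1   q0  q2 
 * q2   q0  q2 
(> = start, * = accepting)

start=q0; accept=q2; q0-a>q0; q0-b>q1; q1-a>q0; q1-b>q2; q2-a>q0; q2-b>q2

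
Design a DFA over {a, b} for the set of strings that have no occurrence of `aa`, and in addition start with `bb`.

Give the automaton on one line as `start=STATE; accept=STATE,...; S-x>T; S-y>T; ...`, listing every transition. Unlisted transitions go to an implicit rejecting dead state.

Run two small machines in parallel and take their product. The first has 3 states tracking partial matches of the forbidden pattern `aa`; the second has 4 states tracking whether the input so far still matches the prefix `bb`. A product state is a pair (one from each), accepting exactly when both do. Minimizing collapses redundant product states.
        a   b  
>  q0   q1  q2 
   q1   q1  q1 
   q2   q1  q3 
 * q3   q4  q3 
 * q4   q1  q3 
(> = start, * = accepting)

start=q0; accept=q3,q4; q0-a>q1; q0-b>q2; q1-a>q1; q1-b>q1; q2-a>q1; q2-b>q3; q3-a>q4; q3-b>q3; q4-a>q1; q4-b>q3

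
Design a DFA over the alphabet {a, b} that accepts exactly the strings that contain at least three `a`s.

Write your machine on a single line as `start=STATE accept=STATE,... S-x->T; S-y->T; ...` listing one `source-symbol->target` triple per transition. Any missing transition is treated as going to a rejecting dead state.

Only the number of `a`s matters, and only up to 4. Make a chain S0 → S1 → S2 → S3 → S4 advanced by each `a` (with S4 absorbing); every other symbol self-loops. The accepting set is {S3, S4}.
5 states suffice.
        a   b  
>  S0   S1  S0 
   S1   S2  S1 
   S2   S3  S2 
 * S3   S4  S3 
 * S4   S4  S4 
(> = start, * = accepting)

start=S0; accept=S3,S4; S0-a->S1; S0-b->S0; S1-a->S2; S1-b->S1; S2-a->S3; S2-b->S2; S3-a->S4; S3-b->S3; S4-a->S4; S4-b->S4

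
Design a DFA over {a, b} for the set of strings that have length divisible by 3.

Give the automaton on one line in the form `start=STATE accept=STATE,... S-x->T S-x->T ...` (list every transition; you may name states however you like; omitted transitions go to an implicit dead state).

start=q0 accept=q0 q0-a->q1 q0-b->q1 q1-a->q2 q1-b->q2 q2-a->q0 q2-b->q0

Only the length mod 3 matters, so use a 3-cycle: from any state, every input symbol moves to the next state, wrapping q2 back to q0. Mark q0 accepting.
3 states suffice.
        a   b  
>* q0   q1  q1 
   q1   q2  q2 
   q2   q0  q0 
(> = start, * = accepting)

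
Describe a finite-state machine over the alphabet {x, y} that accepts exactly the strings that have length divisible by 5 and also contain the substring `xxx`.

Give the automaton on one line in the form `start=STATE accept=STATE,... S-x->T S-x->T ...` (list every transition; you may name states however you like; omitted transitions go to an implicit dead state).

Handle the two conditions separately and then intersect. The first has 5 states tracking the input length modulo 5; the second has 4 states tracking whether and how much of `xxx` has been seen. A product state is a pair (one from each), accepting exactly when both do.
A 20-state machine:
       x  y 
>  A   B  C 
   B   D  E 
   C   F  E 
   D   G  H 
   E   I  H 
   F   J  H 
   G   K  K 
   H   L  M 
   I   N  M 
   J   K  M 
   K   O  O 
   L   P  A 
   M   Q  A 
   N   O  A 
 * O   R  R 
   P   R  C 
   Q   S  C 
   R   T  T 
   S   T  E 
   T   G  G 
(> = start, * = accepting)

start=A accept=O A-x->B A-y->C B-x->D B-y->E C-x->F C-y->E D-x->G D-y->H E-x->I E-y->H F-x->J F-y->H G-x->K G-y->K H-x->L H-y->M I-x->N I-y->M J-x->K J-y->M K-x->O K-y->O L-x->P L-y->A M-x->Q M-y->A N-x->O N-y->A O-x->R O-y->R P-x->R P-y->C Q-x->S Q-y->C R-x->T R-y->T S-x->T S-y->E T-x->G T-y->G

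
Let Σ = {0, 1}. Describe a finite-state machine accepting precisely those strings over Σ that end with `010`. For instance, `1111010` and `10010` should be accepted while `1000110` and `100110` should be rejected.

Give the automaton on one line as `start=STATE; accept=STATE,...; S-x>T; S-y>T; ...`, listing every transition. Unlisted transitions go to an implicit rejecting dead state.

Remember how much of `010` the current input suffix matches. State q0 means no match yet; q1 means the last symbol is `0`; q2 means the last 2 symbols are `01`; q3 means the last 3 symbols are `010`. Only q3 accepts. On a mismatch, fall back to the longest proper suffix that is still a prefix of `010`.
With 4 states:
        0   1  
>  q0   q1  q0 
   q1   q1  q2 
   q2   q3  q0 
 * q3   q1  q2 
(> = start, * = accepting)

start=q0; accept=q3; q0-0>q1; q0-1>q0; q1-0>q1; q1-1>q2; q2-0>q3; q2-1>q0; q3-0>q1; q3-1>q2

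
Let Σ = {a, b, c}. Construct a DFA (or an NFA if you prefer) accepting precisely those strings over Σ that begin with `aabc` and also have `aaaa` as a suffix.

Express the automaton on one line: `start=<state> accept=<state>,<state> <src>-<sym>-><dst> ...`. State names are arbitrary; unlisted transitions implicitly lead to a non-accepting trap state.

start=q0 accept=q9 q0-a->q1 q0-b->q2 q0-c->q2 q1-a->q3 q1-b->q2 q1-c->q2 q2-a->q2 q2-b->q2 q2-c->q2 q3-a->q2 q3-b->q4 q3-c->q2 q4-a->q2 q4-b->q2 q4-c->q5 q5-a->q6 q5-b->q5 q5-c->q5 q6-a->q7 q6-b->q5 q6-c->q5 q7-a->q8 q7-b->q5 q7-c->q5 q8-a->q9 q8-b->q5 q8-c->q5 q9-a->q9 q9-b->q5 q9-c->q5

Run two small machines in parallel and take their product. The first has 6 states tracking whether the input so far still matches the prefix `aabc`; the second has 5 states tracking how much of the suffix `aaaa` has currently been matched. A product state is a pair (one from each), accepting exactly when both do. Minimizing collapses redundant product states.
10 states suffice.
        a   b   c  
>  q0   q1  q2  q2 
   q1   q3  q2  q2 
   q2   q2  q2  q2 
   q3   q2  q4  q2 
   q4   q2  q2  q5 
   q5   q6  q5  q5 
   q6   q7  q5  q5 
   q7   q8  q5  q5 
   q8   q9  q5  q5 
 * q9   q9  q5  q5 
(> = start, * = accepting)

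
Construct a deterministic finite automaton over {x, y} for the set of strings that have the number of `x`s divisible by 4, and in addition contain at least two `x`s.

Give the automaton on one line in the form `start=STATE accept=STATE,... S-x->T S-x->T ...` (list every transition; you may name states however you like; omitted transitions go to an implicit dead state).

Build one automaton per condition and run them in lockstep. One (4 states) tracks the count of `x`s modulo 4; the other (4 states) tracks the count of `x`s, saturating at 3. Each combined state is a pair, one component from each; accept when both components accept. Minimizing collapses redundant product states.
5 states suffice.
        x   y  
>  S0   S1  S0 
   S1   S2  S1 
   S2   S3  S2 
   S3   S4  S3 
 * S4   S1  S4 
(> = start, * = accepting)

start=S0 accept=S4 S0-x->S1 S0-y->S0 S1-x->S2 S1-y->S1 S2-x->S3 S2-y->S2 S3-x->S4 S3-y->S3 S4-x->S1 S4-y->S4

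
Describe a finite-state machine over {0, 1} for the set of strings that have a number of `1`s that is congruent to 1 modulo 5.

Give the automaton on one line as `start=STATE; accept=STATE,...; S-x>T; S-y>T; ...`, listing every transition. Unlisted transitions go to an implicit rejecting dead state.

The only thing that matters is how many `1`s have appeared, reduced mod 5. Use one state per residue: q0 for 0, …, q4 for 4. Reading `1` moves to the next residue; anything else stays put. q1 is accepting.
A 5-state machine:
        0   1  
>  q0   q0  q1 
 * q1   q1  q2 
   q2   q2  q3 
   q3   q3  q4 
   q4   q4  q0 
(> = start, * = accepting)

start=q0; accept=q1; q0-0>q0; q0-1>q1; q1-0>q1; q1-1>q2; q2-0>q2; q2-1>q3; q3-0>q3; q3-1>q4; q4-0>q4; q4-1>q0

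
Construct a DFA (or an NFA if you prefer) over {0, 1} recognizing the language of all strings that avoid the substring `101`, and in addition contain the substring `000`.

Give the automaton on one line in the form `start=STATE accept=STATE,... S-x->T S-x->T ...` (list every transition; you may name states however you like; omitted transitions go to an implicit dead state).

start=q0 accept=q5,q7,q9 q0-0->q1 q0-1->q2 q1-0->q3 q1-1->q2 q2-0->q4 q2-1->q2 q3-0->q5 q3-1->q2 q4-0->q3 q4-1->q6 q5-0->q5 q5-1->q7 q6-0->q8 q6-1->q6 q7-0->q9 q7-1->q7 q8-0->q10 q8-1->q6 q9-0->q5 q9-1->q11 q10-0->q11 q10-1->q6 q11-0->q11 q11-1->q11

Handle the two conditions separately and then intersect. The first has 4 states tracking partial matches of the forbidden pattern `101`; the second has 4 states tracking whether and how much of `000` has been seen. A product state is a pair (one from each), accepting exactly when both do.
12 states suffice.
          0    1  
>  q0     q1   q2 
   q1     q3   q2 
   q2     q4   q2 
   q3     q5   q2 
   q4     q3   q6 
 * q5     q5   q7 
   q6     q8   q6 
 * q7     q9   q7 
   q8    q10   q6 
 * q9     q5  q11 
   q10   q11   q6 
   q11   q11  q11 
(> = start, * = accepting)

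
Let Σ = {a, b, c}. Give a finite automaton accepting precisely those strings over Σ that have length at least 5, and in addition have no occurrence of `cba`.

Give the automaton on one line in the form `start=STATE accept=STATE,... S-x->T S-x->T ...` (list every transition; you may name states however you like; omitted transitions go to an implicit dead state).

Build one automaton per condition and run them in lockstep. The first has 7 states tracking the input length, saturating at 6; the second has 4 states tracking partial matches of the forbidden pattern `cba`. A product state is a pair (one from each), accepting exactly when both do. Equivalent product states are then merged.
16 states suffice.
          a    b    c  
>  s0     s1   s1   s2 
   s1     s3   s3   s4 
   s2     s3   s5   s4 
   s3     s6   s6   s7 
   s4     s6   s8   s7 
   s5     s9   s6   s7 
   s6    s10  s10  s11 
   s7    s10  s12  s11 
   s8     s9  s10  s11 
   s9     s9   s9   s9 
   s10   s13  s13  s14 
   s11   s13  s15  s14 
   s12    s9  s13  s14 
 * s13   s13  s13  s14 
 * s14   s13  s15  s14 
 * s15    s9  s13  s14 
(> = start, * = accepting)

start=s0 accept=s13,s14,s15 s0-a->s1 s0-b->s1 s0-c->s2 s1-a->s3 s1-b->s3 s1-c->s4 s2-a->s3 s2-b->s5 s2-c->s4 s3-a->s6 s3-b->s6 s3-c->s7 s4-a->s6 s4-b->s8 s4-c->s7 s5-a->s9 s5-b->s6 s5-c->s7 s6-a->s10 s6-b->s10 s6-c->s11 s7-a->s10 s7-b->s12 s7-c->s11 s8-a->s9 s8-b->s10 s8-c->s11 s9-a->s9 s9-b->s9 s9-c->s9 s10-a->s13 s10-b->s13 s10-c->s14 s11-a->s13 s11-b->s15 s11-c->s14 s12-a->s9 s12-b->s13 s12-c->s14 s13-a->s13 s13-b->s13 s13-c->s14 s14-a->s13 s14-b->s15 s14-c->s14 s15-a->s9 s15-b->s13 s15-c->s14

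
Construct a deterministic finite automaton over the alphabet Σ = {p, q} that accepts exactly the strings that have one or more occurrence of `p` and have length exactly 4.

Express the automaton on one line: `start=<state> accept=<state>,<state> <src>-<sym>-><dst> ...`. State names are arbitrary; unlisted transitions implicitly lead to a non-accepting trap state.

start=s0 accept=s9,s10 s0-p->s1 s0-q->s2 s1-p->s3 s1-q->s4 s2-p->s4 s2-q->s5 s3-p->s6 s3-q->s6 s4-p->s6 s4-q->s7 s5-p->s7 s5-q->s8 s6-p->s9 s6-q->s9 s7-p->s9 s7-q->s10 s8-p->s10 s8-q->s11 s9-p->s12 s9-q->s12 s10-p->s12 s10-q->s13 s11-p->s13 s11-q->s14 s12-p->s12 s12-q->s12 s13-p->s12 s13-q->s13 s14-p->s13 s14-q->s14

Handle the two conditions separately and then intersect. The first has 3 states tracking the count of `p`s, saturating at 2; the second has 6 states tracking the input length, saturating at 5. A product state is a pair (one from each), accepting exactly when both do.
15 states suffice.
          p    q  
>  s0     s1   s2 
   s1     s3   s4 
   s2     s4   s5 
   s3     s6   s6 
   s4     s6   s7 
   s5     s7   s8 
   s6     s9   s9 
   s7     s9  s10 
   s8    s10  s11 
 * s9    s12  s12 
 * s10   s12  s13 
   s11   s13  s14 
   s12   s12  s12 
   s13   s12  s13 
   s14   s13  s14 
(> = start, * = accepting)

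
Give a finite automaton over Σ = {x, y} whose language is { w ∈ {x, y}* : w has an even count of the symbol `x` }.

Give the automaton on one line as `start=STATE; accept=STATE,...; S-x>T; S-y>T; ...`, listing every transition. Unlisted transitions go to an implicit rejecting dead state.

start=A; accept=A; A-x>B; A-y>A; B-x>A; B-y>B

The only thing that matters is how many `x`s have appeared, reduced mod 2. Use one state per residue: A for 0, …, B for 1. Reading `x` moves to the next residue; anything else stays put. A is accepting.
A 2-state machine:
       x  y 
>* A   B  A 
   B   A  B 
(> = start, * = accepting)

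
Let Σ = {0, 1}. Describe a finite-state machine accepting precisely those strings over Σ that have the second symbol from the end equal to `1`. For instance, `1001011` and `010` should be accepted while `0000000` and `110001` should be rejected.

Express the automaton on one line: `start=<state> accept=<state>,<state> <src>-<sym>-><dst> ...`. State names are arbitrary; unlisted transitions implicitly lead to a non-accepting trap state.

A DFA must remember the last 2 symbols (since which symbol is second-to-last isn't known until the input ends). Use one state per possible window of the last ≤2 symbols; accept from those whose window starts with `1`.
A 7-state machine:
        0   1  
>  q0   q1  q2 
   q1   q3  q4 
   q2   q5  q6 
   q3   q3  q4 
   q4   q5  q6 
 * q5   q3  q4 
 * q6   q5  q6 
(> = start, * = accepting)

start=q0 accept=q5,q6 q0-0->q1 q0-1->q2 q1-0->q3 q1-1->q4 q2-0->q5 q2-1->q6 q3-0->q3 q3-1->q4 q4-0->q5 q4-1->q6 q5-0->q3 q5-1->q4 q6-0->q5 q6-1->q6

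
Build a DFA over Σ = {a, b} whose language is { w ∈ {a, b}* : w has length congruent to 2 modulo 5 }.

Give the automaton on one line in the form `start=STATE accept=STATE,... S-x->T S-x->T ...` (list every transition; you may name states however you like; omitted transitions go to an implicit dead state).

Count input length modulo 5: every symbol advances one step around the cycle S0 → S1 → S2 → S3 → S4 → S0. Accept at S2.
With 5 states:
        a   b  
>  S0   S1  S1 
   S1   S2  S2 
 * S2   S3  S3 
   S3   S4  S4 
   S4   S0  S0 
(> = start, * = accepting)

start=S0 accept=S2 S0-a->S1 S0-b->S1 S1-a->S2 S1-b->S2 S2-a->S3 S2-b->S3 S3-a->S4 S3-b->S4 S4-a->S0 S4-b->S0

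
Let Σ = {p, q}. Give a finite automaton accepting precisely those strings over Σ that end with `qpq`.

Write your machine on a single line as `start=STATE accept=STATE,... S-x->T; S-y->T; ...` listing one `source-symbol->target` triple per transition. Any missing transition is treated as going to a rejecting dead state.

Remember how much of `qpq` the current input suffix matches. State A means no match yet; B means the last symbol is `q`; C means the last 2 symbols are `qp`; D means the last 3 symbols are `qpq`. Only D accepts. On a mismatch, fall back to the longest proper suffix that is still a prefix of `qpq`.
A 4-state machine:
       p  q 
>  A   A  B 
   B   C  B 
   C   A  D 
 * D   C  B 
(> = start, * = accepting)

start=A; accept=D; A-p->A; A-q->B; B-p->C; B-q->B; C-p->A; C-q->D; D-p->C; D-q->B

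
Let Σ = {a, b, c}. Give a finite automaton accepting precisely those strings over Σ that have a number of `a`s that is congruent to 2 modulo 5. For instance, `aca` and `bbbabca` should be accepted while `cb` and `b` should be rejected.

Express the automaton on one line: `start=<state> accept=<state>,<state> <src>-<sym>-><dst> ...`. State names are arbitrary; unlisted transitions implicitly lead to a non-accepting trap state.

start=q0 accept=q2 q0-a->q1 q0-b->q0 q0-c->q0 q1-a->q2 q1-b->q1 q1-c->q1 q2-a->q3 q2-b->q2 q2-c->q2 q3-a->q4 q3-b->q3 q3-c->q3 q4-a->q0 q4-b->q4 q4-c->q4

The only thing that matters is how many `a`s have appeared, reduced mod 5. Use one state per residue: q0 for 0, …, q4 for 4. Reading `a` moves to the next residue; anything else stays put. q2 is accepting.
With 5 states:
        a   b   c  
>  q0   q1  q0  q0 
   q1   q2  q1  q1 
 * q2   q3  q2  q2 
   q3   q4  q3  q3 
   q4   q0  q4  q4 
(> = start, * = accepting)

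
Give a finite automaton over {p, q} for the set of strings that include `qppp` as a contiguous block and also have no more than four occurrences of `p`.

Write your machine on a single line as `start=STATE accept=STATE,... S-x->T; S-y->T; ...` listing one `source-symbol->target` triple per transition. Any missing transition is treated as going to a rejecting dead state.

Build one automaton per condition and run them in lockstep. The first has 5 states tracking whether and how much of `qppp` has been seen; the second has 6 states tracking the count of `p`s, saturating at 5. A product state is a pair (one from each), accepting exactly when both do. Minimizing collapses redundant product states.
11 states suffice.
       p  q 
>  A   B  C 
   B   D  E 
   C   F  C 
   D   D  D 
   E   G  E 
   F   H  E 
   G   I  D 
   H   J  D 
   I   K  D 
 * J   K  J 
 * K   D  K 
(> = start, * = accepting)

start=A; accept=J,K; A-p->B; A-q->C; B-p->D; B-q->E; C-p->F; C-q->C; D-p->D; D-q->D; E-p->G; E-q->E; F-p->H; F-q->E; G-p->I; G-q->D; H-p->J; H-q->D; I-p->K; I-q->D; J-p->K; J-q->J; K-p->D; K-q->K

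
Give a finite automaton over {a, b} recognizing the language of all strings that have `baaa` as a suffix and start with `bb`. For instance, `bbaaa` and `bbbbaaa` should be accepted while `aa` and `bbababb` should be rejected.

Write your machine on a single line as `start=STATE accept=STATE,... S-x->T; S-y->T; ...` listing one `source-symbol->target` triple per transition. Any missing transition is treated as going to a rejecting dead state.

start=s0; accept=s6; s0-a->s1; s0-b->s2; s1-a->s1; s1-b->s1; s2-a->s1; s2-b->s3; s3-a->s4; s3-b->s3; s4-a->s5; s4-b->s3; s5-a->s6; s5-b->s3; s6-a->s7; s6-b->s3; s7-a->s7; s7-b->s3

Build one automaton per condition and run them in lockstep. One (5 states) tracks how much of the suffix `baaa` has currently been matched; the other (4 states) tracks whether the input so far still matches the prefix `bb`. Each combined state is a pair, one component from each; accept when both components accept. Minimizing collapses redundant product states.
8 states suffice.
        a   b  
>  s0   s1  s2 
   s1   s1  s1 
   s2   s1  s3 
   s3   s4  s3 
   s4   s5  s3 
   s5   s6  s3 
 * s6   s7  s3 
   s7   s7  s3 
(> = start, * = accepting)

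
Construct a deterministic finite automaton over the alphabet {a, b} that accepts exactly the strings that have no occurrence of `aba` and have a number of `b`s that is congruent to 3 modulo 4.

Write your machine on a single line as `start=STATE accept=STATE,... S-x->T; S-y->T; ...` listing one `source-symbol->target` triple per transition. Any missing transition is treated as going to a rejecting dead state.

Run two small machines in parallel and take their product. The first has 4 states tracking partial matches of the forbidden pattern `aba`; the second has 4 states tracking the count of `b`s modulo 4. A product state is a pair (one from each), accepting exactly when both do.
          a    b  
>  S0     S1   S2 
   S1     S1   S3 
   S2     S4   S5 
   S3     S6   S5 
   S4     S4   S7 
   S5     S8   S9 
   S6     S6  S10 
   S7    S10   S9 
   S8     S8  S11 
 * S9    S12   S0 
   S10   S10  S13 
 * S11   S13   S0 
 * S12   S12  S14 
   S13   S13  S15 
   S14   S15   S2 
   S15   S15   S6 
(> = start, * = accepting)

start=S0; accept=S9,S11,S12; S0-a->S1; S0-b->S2; S1-a->S1; S1-b->S3; S2-a->S4; S2-b->S5; S3-a->S6; S3-b->S5; S4-a->S4; S4-b->S7; S5-a->S8; S5-b->S9; S6-a->S6; S6-b->S10; S7-a->S10; S7-b->S9; S8-a->S8; S8-b->S11; S9-a->S12; S9-b->S0; S10-a->S10; S10-b->S13; S11-a->S13; S11-b->S0; S12-a->S12; S12-b->S14; S13-a->S13; S13-b->S15; S14-a->S15; S14-b->S2; S15-a->S15; S15-b->S6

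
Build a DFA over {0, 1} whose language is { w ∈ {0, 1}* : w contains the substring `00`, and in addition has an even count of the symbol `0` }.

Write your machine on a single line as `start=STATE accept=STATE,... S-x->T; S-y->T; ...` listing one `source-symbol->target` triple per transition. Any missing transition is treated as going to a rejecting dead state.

start=S0; accept=S2; S0-0->S1; S0-1->S0; S1-0->S2; S1-1->S3; S2-0->S4; S2-1->S2; S3-0->S5; S3-1->S3; S4-0->S2; S4-1->S4; S5-0->S4; S5-1->S0

Run two small machines in parallel and take their product. One (3 states) tracks whether and how much of `00` has been seen; the other (2 states) tracks the count of `0`s modulo 2. Each combined state is a pair, one component from each; accept when both components accept.
6 states suffice.
        0   1  
>  S0   S1  S0 
   S1   S2  S3 
 * S2   S4  S2 
   S3   S5  S3 
   S4   S2  S4 
   S5   S4  S0 
(> = start, * = accepting)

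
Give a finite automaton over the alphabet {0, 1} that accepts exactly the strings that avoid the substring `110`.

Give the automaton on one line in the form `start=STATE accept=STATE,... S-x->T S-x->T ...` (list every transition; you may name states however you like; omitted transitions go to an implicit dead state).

start=q0 accept=q0,q1,q2 q0-0->q0 q0-1->q1 q1-0->q0 q1-1->q2 q2-0->q3 q2-1->q2 q3-0->q3 q3-1->q3

This is the complement of 'contains `110`'. Use the same substring-matching states — q0 through q3 holding how much of `110` has just been matched — but flip the accepting set: everything except the trap q3 accepts.
A 4-state machine:
        0   1  
>* q0   q0  q1 
 * q1   q0  q2 
 * q2   q3  q2 
   q3   q3  q3 
(> = start, * = accepting)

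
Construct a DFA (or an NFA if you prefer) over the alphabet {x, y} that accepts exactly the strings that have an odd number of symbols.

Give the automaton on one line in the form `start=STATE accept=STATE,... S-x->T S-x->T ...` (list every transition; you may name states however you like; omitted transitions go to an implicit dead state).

Only the length mod 2 matters, so use a 2-cycle: from any state, every input symbol moves to the next state, wrapping s1 back to s0. Mark s1 accepting.
2 states suffice.
        x   y  
>  s0   s1  s1 
 * s1   s0  s0 
(> = start, * = accepting)

start=s0 accept=s1 s0-x->s1 s0-y->s1 s1-x->s0 s1-y->s0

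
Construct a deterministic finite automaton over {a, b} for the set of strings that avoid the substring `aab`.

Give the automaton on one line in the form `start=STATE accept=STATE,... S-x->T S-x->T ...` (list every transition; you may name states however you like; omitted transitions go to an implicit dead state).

start=q0 accept=q0,q1,q2 q0-a->q1 q0-b->q0 q1-a->q2 q1-b->q0 q2-a->q2 q2-b->q3 q3-a->q3 q3-b->q3

Track partial matches of the forbidden pattern `aab`. State q3 is a dead state reached once `aab` has occurred; every other state accepts. q0 means no part of `aab` is currently matched.
        a   b  
>* q0   q1  q0 
 * q1   q2  q0 
 * q2   q2  q3 
   q3   q3  q3 
(> = start, * = accepting)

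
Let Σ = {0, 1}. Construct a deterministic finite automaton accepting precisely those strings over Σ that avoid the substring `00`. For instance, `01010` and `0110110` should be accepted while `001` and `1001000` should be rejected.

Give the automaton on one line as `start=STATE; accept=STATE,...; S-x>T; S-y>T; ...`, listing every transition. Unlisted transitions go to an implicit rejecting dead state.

Track partial matches of the forbidden pattern `00`. State q2 is a dead state reached once `00` has occurred; every other state accepts. q0 means no part of `00` is currently matched.
A 3-state machine:
        0   1  
>* q0   q1  q0 
 * q1   q2  q0 
   q2   q2  q2 
(> = start, * = accepting)

start=q0; accept=q0,q1; q0-0>q1; q0-1>q0; q1-0>q2; q1-1>q0; q2-0>q2; q2-1>q2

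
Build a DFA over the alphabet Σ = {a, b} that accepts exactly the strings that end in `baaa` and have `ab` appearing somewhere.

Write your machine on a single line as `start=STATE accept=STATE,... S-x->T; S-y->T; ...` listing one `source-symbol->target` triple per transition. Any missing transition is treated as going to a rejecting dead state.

Handle the two conditions separately and then intersect. The first has 5 states tracking how much of the suffix `baaa` has currently been matched; the second has 3 states tracking whether and how much of `ab` has been seen. A product state is a pair (one from each), accepting exactly when both do. Minimizing collapses redundant product states.
A 6-state machine:
        a   b  
>  q0   q1  q0 
   q1   q1  q2 
   q2   q3  q2 
   q3   q4  q2 
   q4   q5  q2 
 * q5   q1  q2 
(> = start, * = accepting)

start=q0; accept=q5; q0-a->q1; q0-b->q0; q1-a->q1; q1-b->q2; q2-a->q3; q2-b->q2; q3-a->q4; q3-b->q2; q4-a->q5; q4-b->q2; q5-a->q1; q5-b->q2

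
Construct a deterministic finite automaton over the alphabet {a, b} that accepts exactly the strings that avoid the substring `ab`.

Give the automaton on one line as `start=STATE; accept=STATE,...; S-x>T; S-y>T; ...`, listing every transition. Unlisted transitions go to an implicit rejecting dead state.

Track partial matches of the forbidden pattern `ab`. State q2 is a dead state reached once `ab` has occurred; every other state accepts. q0 means no part of `ab` is currently matched.
A 3-state machine:
        a   b  
>* q0   q1  q0 
 * q1   q1  q2 
   q2   q2  q2 
(> = start, * = accepting)

start=q0; accept=q0,q1; q0-a>q1; q0-b>q0; q1-a>q1; q1-b>q2; q2-a>q2; q2-b>q2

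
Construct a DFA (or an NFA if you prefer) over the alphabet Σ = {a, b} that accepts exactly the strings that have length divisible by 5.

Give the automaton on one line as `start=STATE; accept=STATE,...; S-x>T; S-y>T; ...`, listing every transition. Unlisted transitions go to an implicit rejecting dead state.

Only the length mod 5 matters, so use a 5-cycle: from any state, every input symbol moves to the next state, wrapping s4 back to s0. Mark s0 accepting.
5 states suffice.
        a   b  
>* s0   s1  s1 
   s1   s2  s2 
   s2   s3  s3 
   s3   s4  s4 
   s4   s0  s0 
(> = start, * = accepting)

start=s0; accept=s0; s0-a>s1; s0-b>s1; s1-a>s2; s1-b>s2; s2-a>s3; s2-b>s3; s3-a>s4; s3-b>s4; s4-a>s0; s4-b>s0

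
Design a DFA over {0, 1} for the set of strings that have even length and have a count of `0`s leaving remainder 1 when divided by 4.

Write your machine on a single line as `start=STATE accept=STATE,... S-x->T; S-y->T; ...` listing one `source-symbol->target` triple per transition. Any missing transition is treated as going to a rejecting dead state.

Handle the two conditions separately and then intersect. One (2 states) tracks the input length modulo 2; the other (4 states) tracks the count of `0`s modulo 4. Each combined state is a pair, one component from each; accept when both components accept.
With 8 states:
        0   1  
>  q0   q1  q2 
   q1   q3  q4 
   q2   q4  q0 
   q3   q5  q6 
 * q4   q6  q1 
   q5   q0  q7 
   q6   q7  q3 
   q7   q2  q5 
(> = start, * = accepting)

start=q0; accept=q4; q0-0->q1; q0-1->q2; q1-0->q3; q1-1->q4; q2-0->q4; q2-1->q0; q3-0->q5; q3-1->q6; q4-0->q6; q4-1->q1; q5-0->q0; q5-1->q7; q6-0->q7; q6-1->q3; q7-0->q2; q7-1->q5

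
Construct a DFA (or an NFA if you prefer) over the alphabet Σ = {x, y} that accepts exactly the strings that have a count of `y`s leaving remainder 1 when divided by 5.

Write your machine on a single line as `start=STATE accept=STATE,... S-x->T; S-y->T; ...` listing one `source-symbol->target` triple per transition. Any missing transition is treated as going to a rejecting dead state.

Keep the running count of `y`s modulo 5: each `y` advances along the cycle s0 → s1 → s2 → s3 → s4 → s0 while other symbols loop. Accept at s1.
With 5 states:
        x   y  
>  s0   s0  s1 
 * s1   s1  s2 
   s2   s2  s3 
   s3   s3  s4 
   s4   s4  s0 
(> = start, * = accepting)

start=s0; accept=s1; s0-x->s0; s0-y->s1; s1-x->s1; s1-y->s2; s2-x->s2; s2-y->s3; s3-x->s3; s3-y->s4; s4-x->s4; s4-y->s0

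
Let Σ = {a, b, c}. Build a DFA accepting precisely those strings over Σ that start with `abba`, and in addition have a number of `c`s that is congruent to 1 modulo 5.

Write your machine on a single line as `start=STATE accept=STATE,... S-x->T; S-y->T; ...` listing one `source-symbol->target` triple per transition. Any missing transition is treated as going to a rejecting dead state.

start=s0; accept=s10; s0-a->s1; s0-b->s2; s0-c->s3; s1-a->s2; s1-b->s4; s1-c->s3; s2-a->s2; s2-b->s2; s2-c->s3; s3-a->s3; s3-b->s3; s3-c->s5; s4-a->s2; s4-b->s6; s4-c->s3; s5-a->s5; s5-b->s5; s5-c->s7; s6-a->s8; s6-b->s2; s6-c->s3; s7-a->s7; s7-b->s7; s7-c->s9; s8-a->s8; s8-b->s8; s8-c->s10; s9-a->s9; s9-b->s9; s9-c->s2; s10-a->s10; s10-b->s10; s10-c->s11; s11-a->s11; s11-b->s11; s11-c->s12; s12-a->s12; s12-b->s12; s12-c->s13; s13-a->s13; s13-b->s13; s13-c->s8

Run two small machines in parallel and take their product. The first has 6 states tracking whether the input so far still matches the prefix `abba`; the second has 5 states tracking the count of `c`s modulo 5. A product state is a pair (one from each), accepting exactly when both do.
14 states suffice.
          a    b    c  
>  s0     s1   s2   s3 
   s1     s2   s4   s3 
   s2     s2   s2   s3 
   s3     s3   s3   s5 
   s4     s2   s6   s3 
   s5     s5   s5   s7 
   s6     s8   s2   s3 
   s7     s7   s7   s9 
   s8     s8   s8  s10 
   s9     s9   s9   s2 
 * s10   s10  s10  s11 
   s11   s11  s11  s12 
   s12   s12  s12  s13 
   s13   s13  s13   s8 
(> = start, * = accepting)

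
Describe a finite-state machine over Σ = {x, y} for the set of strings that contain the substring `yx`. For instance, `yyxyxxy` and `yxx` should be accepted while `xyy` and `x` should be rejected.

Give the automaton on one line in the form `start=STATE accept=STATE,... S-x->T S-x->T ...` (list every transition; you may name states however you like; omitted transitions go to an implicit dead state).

Track how much of `yx` has been matched so far: state S0 is no progress, S2 is the absorbing accept state reached once `yx` has occurred. Intermediate states record partial matches; on a mismatch, fall back to the longest reusable overlap.
        x   y  
>  S0   S0  S1 
   S1   S2  S1 
 * S2   S2  S2 
(> = start, * = accepting)

start=S0 accept=S2 S0-x->S0 S0-y->S1 S1-x->S2 S1-y->S1 S2-x->S2 S2-y->S2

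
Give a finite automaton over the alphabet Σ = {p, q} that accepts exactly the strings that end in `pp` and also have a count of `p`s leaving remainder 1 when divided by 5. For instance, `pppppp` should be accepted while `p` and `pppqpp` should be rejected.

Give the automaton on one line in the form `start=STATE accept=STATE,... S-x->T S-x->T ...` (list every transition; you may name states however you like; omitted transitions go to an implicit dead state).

Run two small machines in parallel and take their product. The first has 3 states tracking how much of the suffix `pp` has currently been matched; the second has 5 states tracking the count of `p`s modulo 5. A product state is a pair (one from each), accepting exactly when both do. Minimizing collapses redundant product states.
7 states suffice.
       p  q 
>  A   B  A 
   B   C  B 
   C   D  C 
   D   E  D 
   E   F  E 
   F   G  A 
 * G   C  B 
(> = start, * = accepting)

start=A accept=G A-p->B A-q->A B-p->C B-q->B C-p->D C-q->C D-p->E D-q->D E-p->F E-q->E F-p->G F-q->A G-p->C G-q->B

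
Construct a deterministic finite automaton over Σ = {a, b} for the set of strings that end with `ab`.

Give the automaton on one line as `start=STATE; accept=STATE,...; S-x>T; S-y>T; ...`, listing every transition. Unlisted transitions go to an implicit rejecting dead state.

Let each state record the length of the longest suffix of the input read so far that is also a prefix of `ab`. s1 means the last symbol is `a`; s2 means the last 2 symbols are `ab`. Accept only at s2, where the string currently ends in `ab`.
        a   b  
>  s0   s1  s0 
   s1   s1  s2 
 * s2   s1  s0 
(> = start, * = accepting)

start=s0; accept=s2; s0-a>s1; s0-b>s0; s1-a>s1; s1-b>s2; s2-a>s1; s2-b>s0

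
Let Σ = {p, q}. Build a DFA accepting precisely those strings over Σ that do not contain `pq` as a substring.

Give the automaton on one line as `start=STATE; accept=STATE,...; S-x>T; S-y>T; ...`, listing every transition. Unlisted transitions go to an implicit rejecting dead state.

This is the complement of 'contains `pq`'. Use the same substring-matching states — A through C holding how much of `pq` has just been matched — but flip the accepting set: everything except the trap C accepts.
3 states suffice.
       p  q 
>* A   B  A 
 * B   B  C 
   C   C  C 
(> = start, * = accepting)

start=A; accept=A,B; A-p>B; A-q>A; B-p>B; B-q>C; C-p>C; C-q>C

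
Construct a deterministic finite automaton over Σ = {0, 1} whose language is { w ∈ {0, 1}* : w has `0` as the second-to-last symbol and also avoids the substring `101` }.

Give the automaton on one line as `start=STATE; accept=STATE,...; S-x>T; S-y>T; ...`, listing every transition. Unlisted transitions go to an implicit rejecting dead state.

Run two small machines in parallel and take their product. One (7 states) tracks the last 2 symbols read; the other (4 states) tracks partial matches of the forbidden pattern `101`. Each combined state is a pair, one component from each; accept when both components accept. After merging equivalent states the machine shrinks.
7 states suffice.
       0  1 
>  A   B  C 
   B   D  E 
   C   F  C 
 * D   D  E 
 * E   F  C 
   F   D  G 
   G   G  G 
(> = start, * = accepting)

start=A; accept=D,E; A-0>B; A-1>C; B-0>D; B-1>E; C-0>F; C-1>C; D-0>D; D-1>E; E-0>F; E-1>C; F-0>D; F-1>G; G-0>G; G-1>G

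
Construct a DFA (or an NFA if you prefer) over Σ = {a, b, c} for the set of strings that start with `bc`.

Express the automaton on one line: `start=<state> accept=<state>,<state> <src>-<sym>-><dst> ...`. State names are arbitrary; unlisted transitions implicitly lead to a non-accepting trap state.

start=s0 accept=s2 s0-a->s3 s0-b->s1 s0-c->s3 s1-a->s3 s1-b->s3 s1-c->s2 s2-a->s2 s2-b->s2 s2-c->s2 s3-a->s3 s3-b->s3 s3-c->s3

Walk along `bc` while the input agrees: from s0 take `b` to s1, and so on. Any deviation drops to the rejecting sink s3. Once s2 is reached the prefix is confirmed and every continuation is accepted.
With 4 states:
        a   b   c  
>  s0   s3  s1  s3 
   s1   s3  s3  s2 
 * s2   s2  s2  s2 
   s3   s3  s3  s3 
(> = start, * = accepting)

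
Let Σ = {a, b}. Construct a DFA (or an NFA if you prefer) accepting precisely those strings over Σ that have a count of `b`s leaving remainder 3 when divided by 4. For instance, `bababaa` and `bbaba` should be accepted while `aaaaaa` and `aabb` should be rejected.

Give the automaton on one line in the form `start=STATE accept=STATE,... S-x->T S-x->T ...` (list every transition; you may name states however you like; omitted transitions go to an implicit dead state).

Keep the running count of `b`s modulo 4: each `b` advances along the cycle q0 → q1 → q2 → q3 → q0 while other symbols loop. Accept at q3.
        a   b  
>  q0   q0  q1 
   q1   q1  q2 
   q2   q2  q3 
 * q3   q3  q0 
(> = start, * = accepting)

start=q0 accept=q3 q0-a->q0 q0-b->q1 q1-a->q1 q1-b->q2 q2-a->q2 q2-b->q3 q3-a->q3 q3-b->q0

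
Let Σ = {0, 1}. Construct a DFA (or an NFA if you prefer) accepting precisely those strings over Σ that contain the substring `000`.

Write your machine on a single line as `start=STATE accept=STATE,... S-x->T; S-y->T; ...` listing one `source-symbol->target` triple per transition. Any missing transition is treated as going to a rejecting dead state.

start=A; accept=D; A-0->B; A-1->A; B-0->C; B-1->A; C-0->D; C-1->A; D-0->D; D-1->D

States A..C record the length of the longest prefix of `000` that matches the current input suffix. Reaching D means `000` has been seen, and we stay there forever. Accept from D.
With 4 states:
       0  1 
>  A   B  A 
   B   C  A 
   C   D  A 
 * D   D  D 
(> = start, * = accepting)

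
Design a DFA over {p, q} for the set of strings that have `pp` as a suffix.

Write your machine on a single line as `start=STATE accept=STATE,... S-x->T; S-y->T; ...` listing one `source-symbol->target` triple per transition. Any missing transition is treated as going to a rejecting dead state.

start=S0; accept=S2; S0-p->S1; S0-q->S0; S1-p->S2; S1-q->S0; S2-p->S2; S2-q->S0

Remember how much of `pp` the current input suffix matches. State S0 means no match yet; S1 means the last symbol is `p`; S2 means the last 2 symbols are `pp`. Only S2 accepts. On a mismatch, fall back to the longest proper suffix that is still a prefix of `pp`.
        p   q  
>  S0   S1  S0 
   S1   S2  S0 
 * S2   S2  S0 
(> = start, * = accepting)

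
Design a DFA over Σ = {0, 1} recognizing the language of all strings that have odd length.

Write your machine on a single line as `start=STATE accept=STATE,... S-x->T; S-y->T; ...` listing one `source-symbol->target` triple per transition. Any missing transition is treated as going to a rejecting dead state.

Count input length modulo 2: every symbol advances one step around the cycle s0 → s1 → s0. Accept at s1.
2 states suffice.
        0   1  
>  s0   s1  s1 
 * s1   s0  s0 
(> = start, * = accepting)

start=s0; accept=s1; s0-0->s1; s0-1->s1; s1-0->s0; s1-1->s0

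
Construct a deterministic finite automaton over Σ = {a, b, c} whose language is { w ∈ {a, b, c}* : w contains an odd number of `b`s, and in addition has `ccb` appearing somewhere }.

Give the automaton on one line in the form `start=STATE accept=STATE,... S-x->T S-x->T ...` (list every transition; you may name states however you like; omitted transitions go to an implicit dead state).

Run two small machines in parallel and take their product. One (2 states) tracks the count of `b`s modulo 2; the other (4 states) tracks whether and how much of `ccb` has been seen. Each combined state is a pair, one component from each; accept when both components accept.
        a   b   c  
>  s0   s0  s1  s2 
   s1   s1  s0  s3 
   s2   s0  s1  s4 
   s3   s1  s0  s5 
   s4   s0  s6  s4 
   s5   s1  s7  s5 
 * s6   s6  s7  s6 
   s7   s7  s6  s7 
(> = start, * = accepting)

start=s0 accept=s6 s0-a->s0 s0-b->s1 s0-c->s2 s1-a->s1 s1-b->s0 s1-c->s3 s2-a->s0 s2-b->s1 s2-c->s4 s3-a->s1 s3-b->s0 s3-c->s5 s4-a->s0 s4-b->s6 s4-c->s4 s5-a->s1 s5-b->s7 s5-c->s5 s6-a->s6 s6-b->s7 s6-c->s6 s7-a->s7 s7-b->s6 s7-c->s7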